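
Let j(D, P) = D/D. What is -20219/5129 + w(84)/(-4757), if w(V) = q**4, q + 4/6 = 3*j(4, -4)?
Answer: -7803039152/1976290893 ≈ -3.9483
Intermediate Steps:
j(D, P) = 1
q = 7/3 (q = -2/3 + 3*1 = -2/3 + 3 = 7/3 ≈ 2.3333)
w(V) = 2401/81 (w(V) = (7/3)**4 = 2401/81)
-20219/5129 + w(84)/(-4757) = -20219/5129 + (2401/81)/(-4757) = -20219*1/5129 + (2401/81)*(-1/4757) = -20219/5129 - 2401/385317 = -7803039152/1976290893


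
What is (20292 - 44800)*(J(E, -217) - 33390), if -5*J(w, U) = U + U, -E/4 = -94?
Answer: 4080974128/5 ≈ 8.1619e+8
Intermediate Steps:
E = 376 (E = -4*(-94) = 376)
J(w, U) = -2*U/5 (J(w, U) = -(U + U)/5 = -2*U/5)
(20292 - 44800)*(J(E, -217) - 33390) = (20292 - 44800)*(-⅖*(-217) - 33390) = -24508*(434/5 - 33390) = -24508*(-166516/5) = 4080974128/5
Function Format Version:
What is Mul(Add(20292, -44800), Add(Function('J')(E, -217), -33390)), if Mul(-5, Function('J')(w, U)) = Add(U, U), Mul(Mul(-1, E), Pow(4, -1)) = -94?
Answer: Rational(4080974128, 5) ≈ 8.1619e+8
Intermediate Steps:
E = 376 (E = Mul(-4, -94) = 376)
Function('J')(w, U) = Mul(Rational(-2, 5), U) (Function('J')(w, U) = Mul(Rational(-1, 5), Add(U, U)) = Mul(Rational(-1, 5), Mul(2, U)) = Mul(Rational(-2, 5), U))
Mul(Add(20292, -44800), Add(Function('J')(E, -217), -33390)) = Mul(Add(20292, -44800), Add(Mul(Rational(-2, 5), -217), -33390)) = Mul(-24508, Add(Rational(434, 5), -33390)) = Mul(-24508, Rational(-166516, 5)) = Rational(4080974128, 5)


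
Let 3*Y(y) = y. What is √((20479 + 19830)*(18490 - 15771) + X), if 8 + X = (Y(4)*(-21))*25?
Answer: √109599463 ≈ 10469.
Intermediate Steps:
Y(y) = y/3
X = -708 (X = -8 + (((⅓)*4)*(-21))*25 = -8 + ((4/3)*(-21))*25 = -8 - 28*25 = -8 - 700 = -708)
√((20479 + 19830)*(18490 - 15771) + X) = √((20479 + 19830)*(18490 - 15771) - 708) = √(40309*2719 - 708) = √(109600171 - 708) = √109599463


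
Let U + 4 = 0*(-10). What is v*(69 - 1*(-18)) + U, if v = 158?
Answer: 13742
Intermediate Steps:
U = -4 (U = -4 + 0*(-10) = -4 + 0 = -4)
v*(69 - 1*(-18)) + U = 158*(69 - 1*(-18)) - 4 = 158*(69 + 18) - 4 = 158*87 - 4 = 13746 - 4 = 13742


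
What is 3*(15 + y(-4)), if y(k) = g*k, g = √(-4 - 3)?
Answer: 45 - 12*I*√7 ≈ 45.0 - 31.749*I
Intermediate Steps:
g = I*√7 (g = √(-7) = I*√7 ≈ 2.6458*I)
y(k) = I*k*√7 (y(k) = (I*√7)*k = I*k*√7)
3*(15 + y(-4)) = 3*(15 + I*(-4)*√7) = 3*(15 - 4*I*√7) = 45 - 12*I*√7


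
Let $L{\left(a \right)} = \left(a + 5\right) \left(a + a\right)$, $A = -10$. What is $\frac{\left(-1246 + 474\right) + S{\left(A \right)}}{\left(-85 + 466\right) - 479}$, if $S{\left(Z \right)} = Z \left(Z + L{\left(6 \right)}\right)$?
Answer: $\frac{996}{49} \approx 20.327$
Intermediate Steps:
$L{\left(a \right)} = 2 a \left(5 + a\right)$ ($L{\left(a \right)} = \left(5 + a\right) 2 a = 2 a \left(5 + a\right)$)
$S{\left(Z \right)} = Z \left(132 + Z\right)$ ($S{\left(Z \right)} = Z \left(Z + 2 \cdot 6 \left(5 + 6\right)\right) = Z \left(Z + 2 \cdot 6 \cdot 11\right) = Z \left(Z + 132\right) = Z \left(132 + Z\right)$)
$\frac{\left(-1246 + 474\right) + S{\left(A \right)}}{\left(-85 + 466\right) - 479} = \frac{\left(-1246 + 474\right) - 10 \left(132 - 10\right)}{\left(-85 + 466\right) - 479} = \frac{-772 - 1220}{381 - 479} = \frac{-772 - 1220}{-98} = \left(-1992\right) \left(- \frac{1}{98}\right) = \frac{996}{49}$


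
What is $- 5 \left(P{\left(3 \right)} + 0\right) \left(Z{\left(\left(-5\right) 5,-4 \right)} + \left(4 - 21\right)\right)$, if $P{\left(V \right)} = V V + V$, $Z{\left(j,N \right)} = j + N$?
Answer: $2760$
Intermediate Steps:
$Z{\left(j,N \right)} = N + j$
$P{\left(V \right)} = V + V^{2}$ ($P{\left(V \right)} = V^{2} + V = V + V^{2}$)
$- 5 \left(P{\left(3 \right)} + 0\right) \left(Z{\left(\left(-5\right) 5,-4 \right)} + \left(4 - 21\right)\right) = - 5 \left(3 \left(1 + 3\right) + 0\right) \left(\left(-4 - 25\right) + \left(4 - 21\right)\right) = - 5 \left(3 \cdot 4 + 0\right) \left(\left(-4 - 25\right) - 17\right) = - 5 \left(12 + 0\right) \left(-29 - 17\right) = \left(-5\right) 12 \left(-46\right) = \left(-60\right) \left(-46\right) = 2760$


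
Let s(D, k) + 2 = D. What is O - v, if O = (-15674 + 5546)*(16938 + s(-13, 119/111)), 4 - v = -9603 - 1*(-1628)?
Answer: -171404123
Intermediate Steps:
s(D, k) = -2 + D
v = 7979 (v = 4 - (-9603 - 1*(-1628)) = 4 - (-9603 + 1628) = 4 - 1*(-7975) = 4 + 7975 = 7979)
O = -171396144 (O = (-15674 + 5546)*(16938 + (-2 - 13)) = -10128*(16938 - 15) = -10128*16923 = -171396144)
O - v = -171396144 - 1*7979 = -171396144 - 7979 = -171404123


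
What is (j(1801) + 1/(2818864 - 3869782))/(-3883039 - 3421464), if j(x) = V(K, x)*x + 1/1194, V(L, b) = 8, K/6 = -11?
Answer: -502197309535/254601717177841 ≈ -0.0019725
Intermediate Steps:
K = -66 (K = 6*(-11) = -66)
j(x) = 1/1194 + 8*x (j(x) = 8*x + 1/1194 = 1/1194 + 8*x)
(j(1801) + 1/(2818864 - 3869782))/(-3883039 - 3421464) = ((1/1194 + 8*1801) + 1/(2818864 - 3869782))/(-3883039 - 3421464) = ((1/1194 + 14408) + 1/(-1050918))/(-7304503) = (17203153/1194 - 1/1050918)*(-1/7304503) = (502197309535/34855447)*(-1/7304503) = -502197309535/254601717177841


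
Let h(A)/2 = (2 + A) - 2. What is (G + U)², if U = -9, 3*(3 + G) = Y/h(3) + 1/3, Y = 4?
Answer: 1225/9 ≈ 136.11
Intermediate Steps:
h(A) = 2*A (h(A) = 2*((2 + A) - 2) = 2*A)
G = -8/3 (G = -3 + (4/((2*3)) + 1/3)/3 = -3 + (4/6 + 1*(⅓))/3 = -3 + (4*(⅙) + ⅓)/3 = -3 + (⅔ + ⅓)/3 = -3 + (⅓)*1 = -3 + ⅓ = -8/3 ≈ -2.6667)
(G + U)² = (-8/3 - 9)² = (-35/3)² = 1225/9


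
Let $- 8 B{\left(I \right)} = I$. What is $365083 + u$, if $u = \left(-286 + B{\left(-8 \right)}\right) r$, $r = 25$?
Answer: $357958$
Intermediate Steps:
$B{\left(I \right)} = - \frac{I}{8}$
$u = -7125$ ($u = \left(-286 - -1\right) 25 = \left(-286 + 1\right) 25 = \left(-285\right) 25 = -7125$)
$365083 + u = 365083 - 7125 = 357958$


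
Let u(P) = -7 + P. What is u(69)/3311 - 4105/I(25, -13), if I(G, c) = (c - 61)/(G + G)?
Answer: 339793669/122507 ≈ 2773.7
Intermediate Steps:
I(G, c) = (-61 + c)/(2*G) (I(G, c) = (-61 + c)/((2*G)) = (-61 + c)*(1/(2*G)) = (-61 + c)/(2*G))
u(69)/3311 - 4105/I(25, -13) = (-7 + 69)/3311 - 4105*50/(-61 - 13) = 62*(1/3311) - 4105/((½)*(1/25)*(-74)) = 62/3311 - 4105/(-37/25) = 62/3311 - 4105*(-25/37) = 62/3311 + 102625/37 = 339793669/122507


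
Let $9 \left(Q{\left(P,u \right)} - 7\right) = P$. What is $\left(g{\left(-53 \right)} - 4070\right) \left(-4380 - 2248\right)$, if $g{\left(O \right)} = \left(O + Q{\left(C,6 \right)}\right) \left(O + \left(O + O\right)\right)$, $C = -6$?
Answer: $-22203800$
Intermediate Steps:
$Q{\left(P,u \right)} = 7 + \frac{P}{9}$
$g{\left(O \right)} = 3 O \left(\frac{19}{3} + O\right)$ ($g{\left(O \right)} = \left(O + \left(7 + \frac{1}{9} \left(-6\right)\right)\right) \left(O + \left(O + O\right)\right) = \left(O + \left(7 - \frac{2}{3}\right)\right) \left(O + 2 O\right) = \left(O + \frac{19}{3}\right) 3 O = \left(\frac{19}{3} + O\right) 3 O = 3 O \left(\frac{19}{3} + O\right)$)
$\left(g{\left(-53 \right)} - 4070\right) \left(-4380 - 2248\right) = \left(- 53 \left(19 + 3 \left(-53\right)\right) - 4070\right) \left(-4380 - 2248\right) = \left(- 53 \left(19 - 159\right) - 4070\right) \left(-6628\right) = \left(\left(-53\right) \left(-140\right) - 4070\right) \left(-6628\right) = \left(7420 - 4070\right) \left(-6628\right) = 3350 \left(-6628\right) = -22203800$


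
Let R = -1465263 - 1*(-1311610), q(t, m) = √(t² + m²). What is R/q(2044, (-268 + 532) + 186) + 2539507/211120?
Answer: 2539507/211120 - 153653*√1095109/2190218 ≈ -61.386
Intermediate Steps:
q(t, m) = √(m² + t²)
R = -153653 (R = -1465263 + 1311610 = -153653)
R/q(2044, (-268 + 532) + 186) + 2539507/211120 = -153653/√(((-268 + 532) + 186)² + 2044²) + 2539507/211120 = -153653/√((264 + 186)² + 4177936) + 2539507*(1/211120) = -153653/√(450² + 4177936) + 2539507/211120 = -153653/√(202500 + 4177936) + 2539507/211120 = -153653*√1095109/2190218 + 2539507/211120 = 2539507/211120 - 153653*√1095109/2190218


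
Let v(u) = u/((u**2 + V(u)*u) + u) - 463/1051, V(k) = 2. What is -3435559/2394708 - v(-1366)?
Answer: -3407740108807/3430450341204 ≈ -0.99338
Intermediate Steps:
v(u) = -463/1051 + u/(u**2 + 3*u) (v(u) = u/((u**2 + 2*u) + u) - 463/1051 = u/(u**2 + 3*u) - 463*1/1051 = u/(u**2 + 3*u) - 463/1051 = -463/1051 + u/(u**2 + 3*u))
-3435559/2394708 - v(-1366) = -3435559/2394708 - (-338 - 463*(-1366))/(1051*(3 - 1366)) = -3435559*1/2394708 - (-338 + 632458)/(1051*(-1363)) = -3435559/2394708 - (-1)*632120/(1051*1363) = -3435559/2394708 - 1*(-632120/1432513) = -3435559/2394708 + 632120/1432513 = -3407740108807/3430450341204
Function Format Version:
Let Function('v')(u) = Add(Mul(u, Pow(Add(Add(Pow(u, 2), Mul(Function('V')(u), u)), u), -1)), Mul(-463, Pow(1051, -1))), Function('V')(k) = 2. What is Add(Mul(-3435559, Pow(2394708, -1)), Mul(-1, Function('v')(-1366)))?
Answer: Rational(-3407740108807, 3430450341204) ≈ -0.99338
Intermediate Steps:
Function('v')(u) = Add(Rational(-463, 1051), Mul(u, Pow(Add(Pow(u, 2), Mul(3, u)), -1))) (Function('v')(u) = Add(Mul(u, Pow(Add(Add(Pow(u, 2), Mul(2, u)), u), -1)), Mul(-463, Pow(1051, -1))) = Add(Mul(u, Pow(Add(Pow(u, 2), Mul(3, u)), -1)), Mul(-463, Rational(1, 1051))) = Add(Mul(u, Pow(Add(Pow(u, 2), Mul(3, u)), -1)), Rational(-463, 1051)) = Add(Rational(-463, 1051), Mul(u, Pow(Add(Pow(u, 2), Mul(3, u)), -1))))
Add(Mul(-3435559, Pow(2394708, -1)), Mul(-1, Function('v')(-1366))) = Add(Mul(-3435559, Pow(2394708, -1)), Mul(-1, Mul(Rational(1, 1051), Pow(Add(3, -1366), -1), Add(-338, Mul(-463, -1366))))) = Add(Mul(-3435559, Rational(1, 2394708)), Mul(-1, Mul(Rational(1, 1051), Pow(-1363, -1), Add(-338, 632458)))) = Add(Rational(-3435559, 2394708), Mul(-1, Mul(Rational(1, 1051), Rational(-1, 1363), 632120))) = Add(Rational(-3435559, 2394708), Mul(-1, Rational(-632120, 1432513))) = Add(Rational(-3435559, 2394708), Rational(632120, 1432513)) = Rational(-3407740108807, 3430450341204)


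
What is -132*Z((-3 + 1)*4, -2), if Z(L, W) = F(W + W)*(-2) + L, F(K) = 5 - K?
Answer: 3432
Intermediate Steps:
Z(L, W) = -10 + L + 4*W (Z(L, W) = (5 - (W + W))*(-2) + L = (5 - 2*W)*(-2) + L = (-10 + 4*W) + L = -10 + L + 4*W)
-132*Z((-3 + 1)*4, -2) = -132*(-10 + (-3 + 1)*4 + 4*(-2)) = -132*(-10 - 2*4 - 8) = -132*(-10 - 8 - 8) = -132*(-26) = 3432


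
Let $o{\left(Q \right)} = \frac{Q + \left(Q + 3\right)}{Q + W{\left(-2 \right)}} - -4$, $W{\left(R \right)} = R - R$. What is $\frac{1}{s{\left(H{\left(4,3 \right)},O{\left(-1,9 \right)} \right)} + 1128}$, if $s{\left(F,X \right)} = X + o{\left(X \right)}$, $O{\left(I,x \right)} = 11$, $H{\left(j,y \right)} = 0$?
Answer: $\frac{11}{12598} \approx 0.00087315$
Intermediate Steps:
$W{\left(R \right)} = 0$
$o{\left(Q \right)} = 4 + \frac{3 + 2 Q}{Q}$ ($o{\left(Q \right)} = \frac{Q + \left(Q + 3\right)}{Q + 0} - -4 = \frac{Q + \left(3 + Q\right)}{Q} + 4 = \frac{3 + 2 Q}{Q} + 4 = 4 + \frac{3 + 2 Q}{Q}$)
$s{\left(F,X \right)} = 6 + X + \frac{3}{X}$ ($s{\left(F,X \right)} = X + \left(6 + \frac{3}{X}\right) = 6 + X + \frac{3}{X}$)
$\frac{1}{s{\left(H{\left(4,3 \right)},O{\left(-1,9 \right)} \right)} + 1128} = \frac{1}{\left(6 + 11 + \frac{3}{11}\right) + 1128} = \frac{1}{\frac{190}{11} + 1128} = \frac{1}{\frac{12598}{11}} = \frac{11}{12598}$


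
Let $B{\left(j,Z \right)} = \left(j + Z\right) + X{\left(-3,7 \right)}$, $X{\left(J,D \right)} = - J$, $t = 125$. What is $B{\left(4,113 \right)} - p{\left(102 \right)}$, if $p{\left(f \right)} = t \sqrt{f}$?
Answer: $120 - 125 \sqrt{102} \approx -1142.4$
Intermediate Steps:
$p{\left(f \right)} = 125 \sqrt{f}$
$B{\left(j,Z \right)} = 3 + Z + j$ ($B{\left(j,Z \right)} = \left(j + Z\right) - -3 = \left(Z + j\right) + 3 = 3 + Z + j$)
$B{\left(4,113 \right)} - p{\left(102 \right)} = \left(3 + 113 + 4\right) - 125 \sqrt{102} = 120 - 125 \sqrt{102}$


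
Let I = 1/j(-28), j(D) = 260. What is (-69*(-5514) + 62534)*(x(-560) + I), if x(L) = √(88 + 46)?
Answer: 22150/13 + 443000*√134 ≈ 5.1298e+6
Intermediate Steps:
x(L) = √134
I = 1/260 ≈ 0.0038462
(-69*(-5514) + 62534)*(x(-560) + I) = (-69*(-5514) + 62534)*(√134 + 1/260) = (380466 + 62534)*(1/260 + √134) = 443000*(1/260 + √134) = 22150/13 + 443000*√134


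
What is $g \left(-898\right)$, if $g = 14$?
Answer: $-12572$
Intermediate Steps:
$g \left(-898\right) = 14 \left(-898\right) = -12572$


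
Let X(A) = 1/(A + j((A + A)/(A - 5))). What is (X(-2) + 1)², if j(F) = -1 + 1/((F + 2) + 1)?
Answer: 1849/4624 ≈ 0.39987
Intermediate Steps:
j(F) = -1 + 1/(3 + F) (j(F) = -1 + 1/((2 + F) + 1) = -1 + 1/(3 + F))
X(A) = 1/(A + (-2 - 2*A/(-5 + A))/(3 + 2*A/(-5 + A))) (X(A) = 1/(A + (-2 - (A + A)/(A - 5))/(3 + (A + A)/(A - 5))) = 1/(A + (-2 - 2*A/(-5 + A))/(3 + (2*A)/(-5 + A))) = 1/(A + (-2 - 2*A/(-5 + A))/(3 + 2*A/(-5 + A))))
(X(-2) + 1)² = (5*(-3 - 2)/(10 - 19*(-2) + 5*(-2)²) + 1)² = (5*(-5)/(10 + 38 + 5*4) + 1)² = (5*(-5)/(10 + 38 + 20) + 1)² = (5*(-5)/68 + 1)² = (5*(1/68)*(-5) + 1)² = (-25/68 + 1)² = (43/68)² = 1849/4624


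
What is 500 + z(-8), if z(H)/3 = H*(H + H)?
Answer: 884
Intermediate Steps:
z(H) = 6*H² (z(H) = 3*(H*(H + H)) = 3*(H*(2*H)) = 3*(2*H²) = 6*H²)
500 + z(-8) = 500 + 6*(-8)² = 500 + 6*64 = 500 + 384 = 884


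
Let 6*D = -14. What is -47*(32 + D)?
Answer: -4183/3 ≈ -1394.3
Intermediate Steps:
D = -7/3 (D = (⅙)*(-14) = -7/3 ≈ -2.3333)
-47*(32 + D) = -47*(32 - 7/3) = -47*89/3 = -4183/3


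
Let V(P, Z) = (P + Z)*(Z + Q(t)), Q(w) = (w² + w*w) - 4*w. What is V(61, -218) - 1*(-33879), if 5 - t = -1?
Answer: 60569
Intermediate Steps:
t = 6 (t = 5 - 1*(-1) = 5 + 1 = 6)
Q(w) = -4*w + 2*w² (Q(w) = (w² + w²) - 4*w = 2*w² - 4*w = -4*w + 2*w²)
V(P, Z) = (48 + Z)*(P + Z) (V(P, Z) = (P + Z)*(Z + 2*6*(-2 + 6)) = (P + Z)*(Z + 2*6*4) = (P + Z)*(Z + 48) = (P + Z)*(48 + Z) = (48 + Z)*(P + Z))
V(61, -218) - 1*(-33879) = ((-218)² + 48*61 + 48*(-218) + 61*(-218)) - 1*(-33879) = (47524 + 2928 - 10464 - 13298) + 33879 = 26690 + 33879 = 60569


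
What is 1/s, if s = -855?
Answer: -1/855 ≈ -0.0011696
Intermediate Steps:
1/s = 1/(-855) = -1/855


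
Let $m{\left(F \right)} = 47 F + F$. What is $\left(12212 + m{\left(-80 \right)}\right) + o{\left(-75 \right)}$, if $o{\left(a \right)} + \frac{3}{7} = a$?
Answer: $\frac{58076}{7} \approx 8296.6$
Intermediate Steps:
$m{\left(F \right)} = 48 F$
$o{\left(a \right)} = - \frac{3}{7} + a$
$\left(12212 + m{\left(-80 \right)}\right) + o{\left(-75 \right)} = \left(12212 + 48 \left(-80\right)\right) - \frac{528}{7} = \left(12212 - 3840\right) - \frac{528}{7} = 8372 - \frac{528}{7} = \frac{58076}{7}$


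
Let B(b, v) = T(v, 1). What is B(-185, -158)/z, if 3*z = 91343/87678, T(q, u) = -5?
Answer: -1315170/91343 ≈ -14.398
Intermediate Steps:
B(b, v) = -5
z = 91343/263034 (z = (91343/87678)/3 = (91343*(1/87678))/3 = (⅓)*(91343/87678) = 91343/263034 ≈ 0.34727)
B(-185, -158)/z = -5/91343/263034 = -5*263034/91343 = -1315170/91343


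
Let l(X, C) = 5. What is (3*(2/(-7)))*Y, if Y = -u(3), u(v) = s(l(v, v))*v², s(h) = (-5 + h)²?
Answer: 0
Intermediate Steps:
u(v) = 0 (u(v) = (-5 + 5)²*v² = 0²*v² = 0*v² = 0)
Y = 0 (Y = -1*0 = 0)
(3*(2/(-7)))*Y = (3*(2/(-7)))*0 = (3*(2*(-⅐)))*0 = (3*(-2/7))*0 = -6/7*0 = 0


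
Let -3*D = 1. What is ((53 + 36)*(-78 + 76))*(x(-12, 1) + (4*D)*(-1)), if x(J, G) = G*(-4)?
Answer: 1424/3 ≈ 474.67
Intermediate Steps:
D = -1/3 (D = -1/3*1 = -1/3 ≈ -0.33333)
x(J, G) = -4*G
((53 + 36)*(-78 + 76))*(x(-12, 1) + (4*D)*(-1)) = ((53 + 36)*(-78 + 76))*(-4*1 + (4*(-1/3))*(-1)) = (89*(-2))*(-4 - 4/3*(-1)) = -178*(-4 + 4/3) = -178*(-8/3) = 1424/3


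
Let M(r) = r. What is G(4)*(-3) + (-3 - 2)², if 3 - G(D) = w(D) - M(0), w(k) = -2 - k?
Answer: -2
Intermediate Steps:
G(D) = 5 + D (G(D) = 3 - ((-2 - D) - 1*0) = 3 - ((-2 - D) + 0) = 3 - (-2 - D) = 3 + (2 + D) = 5 + D)
G(4)*(-3) + (-3 - 2)² = (5 + 4)*(-3) + (-3 - 2)² = 9*(-3) + (-5)² = -27 + 25 = -2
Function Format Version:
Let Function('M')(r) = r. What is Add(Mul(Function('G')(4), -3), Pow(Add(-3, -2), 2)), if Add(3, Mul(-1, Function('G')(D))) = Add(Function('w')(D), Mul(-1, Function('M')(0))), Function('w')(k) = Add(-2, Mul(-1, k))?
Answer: -2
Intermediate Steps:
Function('G')(D) = Add(5, D) (Function('G')(D) = Add(3, Mul(-1, Add(Add(-2, Mul(-1, D)), Mul(-1, 0)))) = Add(3, Mul(-1, Add(Add(-2, Mul(-1, D)), 0))) = Add(3, Mul(-1, Add(-2, Mul(-1, D)))) = Add(3, Add(2, D)) = Add(5, D))
Add(Mul(Function('G')(4), -3), Pow(Add(-3, -2), 2)) = Add(Mul(Add(5, 4), -3), Pow(Add(-3, -2), 2)) = Add(Mul(9, -3), Pow(-5, 2)) = Add(-27, 25) = -2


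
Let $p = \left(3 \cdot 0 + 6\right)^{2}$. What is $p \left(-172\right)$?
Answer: $-6192$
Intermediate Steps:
$p = 36$ ($p = \left(0 + 6\right)^{2} = 6^{2} = 36$)
$p \left(-172\right) = 36 \left(-172\right) = -6192$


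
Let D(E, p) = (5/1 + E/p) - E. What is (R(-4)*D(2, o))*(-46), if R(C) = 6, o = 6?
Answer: -920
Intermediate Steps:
D(E, p) = 5 - E + E/p (D(E, p) = (5*1 + E/p) - E = (5 + E/p) - E = 5 - E + E/p)
(R(-4)*D(2, o))*(-46) = (6*(5 - 1*2 + 2/6))*(-46) = (6*(5 - 2 + 2*(⅙)))*(-46) = (6*(5 - 2 + ⅓))*(-46) = (6*(10/3))*(-46) = 20*(-46) = -920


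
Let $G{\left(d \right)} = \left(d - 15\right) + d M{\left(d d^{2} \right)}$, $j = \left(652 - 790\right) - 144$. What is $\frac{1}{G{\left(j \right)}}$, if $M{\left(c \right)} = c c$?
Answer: $- \frac{1}{141822049849930665} \approx -7.0511 \cdot 10^{-18}$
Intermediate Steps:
$M{\left(c \right)} = c^{2}$
$j = -282$ ($j = -138 - 144 = -282$)
$G{\left(d \right)} = -15 + d + d^{7}$ ($G{\left(d \right)} = \left(d - 15\right) + d \left(d d^{2}\right)^{2} = \left(d - 15\right) + d \left(d^{3}\right)^{2} = \left(-15 + d\right) + d d^{6} = \left(-15 + d\right) + d^{7} = -15 + d + d^{7}$)
$\frac{1}{G{\left(j \right)}} = \frac{1}{-15 - 282 + \left(-282\right)^{7}} = \frac{1}{-15 - 282 - 141822049849930368} = \frac{1}{-141822049849930665} = - \frac{1}{141822049849930665}$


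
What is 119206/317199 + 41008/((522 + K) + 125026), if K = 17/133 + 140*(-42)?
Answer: 1209096591034/1682831731113 ≈ 0.71849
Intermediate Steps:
K = -782023/133 (K = 17*(1/133) - 5880 = 17/133 - 5880 = -782023/133 ≈ -5879.9)
119206/317199 + 41008/((522 + K) + 125026) = 119206/317199 + 41008/((522 - 782023/133) + 125026) = 119206*(1/317199) + 41008/(-712597/133 + 125026) = 119206/317199 + 41008/(15915861/133) = 119206/317199 + 41008*(133/15915861) = 119206/317199 + 5454064/15915861 = 1209096591034/1682831731113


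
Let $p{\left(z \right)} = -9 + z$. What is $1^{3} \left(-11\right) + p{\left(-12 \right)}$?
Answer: $-32$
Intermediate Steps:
$1^{3} \left(-11\right) + p{\left(-12 \right)} = 1^{3} \left(-11\right) - 21 = 1 \left(-11\right) - 21 = -11 - 21 = -32$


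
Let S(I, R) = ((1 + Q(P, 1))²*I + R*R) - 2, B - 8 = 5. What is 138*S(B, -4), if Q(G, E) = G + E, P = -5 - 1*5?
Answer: 116748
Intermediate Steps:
B = 13 (B = 8 + 5 = 13)
P = -10 (P = -5 - 5 = -10)
Q(G, E) = E + G
S(I, R) = -2 + R² + 64*I (S(I, R) = ((1 + (1 - 10))²*I + R*R) - 2 = ((1 - 9)²*I + R²) - 2 = ((-8)²*I + R²) - 2 = (64*I + R²) - 2 = (R² + 64*I) - 2 = -2 + R² + 64*I)
138*S(B, -4) = 138*(-2 + (-4)² + 64*13) = 138*(-2 + 16 + 832) = 138*846 = 116748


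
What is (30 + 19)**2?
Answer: 2401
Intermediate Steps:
(30 + 19)**2 = 49**2 = 2401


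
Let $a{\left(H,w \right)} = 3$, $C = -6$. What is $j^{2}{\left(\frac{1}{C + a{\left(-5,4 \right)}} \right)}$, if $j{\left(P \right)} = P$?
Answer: $\frac{1}{9} \approx 0.11111$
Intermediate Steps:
$j^{2}{\left(\frac{1}{C + a{\left(-5,4 \right)}} \right)} = \left(\frac{1}{-6 + 3}\right)^{2} = \left(\frac{1}{-3}\right)^{2} = \left(- \frac{1}{3}\right)^{2} = \frac{1}{9}$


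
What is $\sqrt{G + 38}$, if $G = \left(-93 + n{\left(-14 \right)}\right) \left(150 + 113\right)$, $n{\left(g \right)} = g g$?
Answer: $\sqrt{27127} \approx 164.7$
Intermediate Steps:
$n{\left(g \right)} = g^{2}$
$G = 27089$ ($G = \left(-93 + \left(-14\right)^{2}\right) \left(150 + 113\right) = \left(-93 + 196\right) 263 = 103 \cdot 263 = 27089$)
$\sqrt{G + 38} = \sqrt{27089 + 38} = \sqrt{27127}$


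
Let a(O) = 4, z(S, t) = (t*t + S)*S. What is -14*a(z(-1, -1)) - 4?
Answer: -60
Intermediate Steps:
z(S, t) = S*(S + t²) (z(S, t) = (t² + S)*S = (S + t²)*S = S*(S + t²))
-14*a(z(-1, -1)) - 4 = -14*4 - 4 = -56 - 4 = -60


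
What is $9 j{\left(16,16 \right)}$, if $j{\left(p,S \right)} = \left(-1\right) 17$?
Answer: $-153$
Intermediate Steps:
$j{\left(p,S \right)} = -17$
$9 j{\left(16,16 \right)} = 9 \left(-17\right) = -153$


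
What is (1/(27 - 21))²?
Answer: 1/36 ≈ 0.027778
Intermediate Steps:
(1/(27 - 21))² = (1/6)² = (⅙)² = 1/36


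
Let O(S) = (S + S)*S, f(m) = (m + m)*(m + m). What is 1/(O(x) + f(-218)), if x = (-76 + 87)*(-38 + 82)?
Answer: 1/658608 ≈ 1.5184e-6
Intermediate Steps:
f(m) = 4*m² (f(m) = (2*m)*(2*m) = 4*m²)
x = 484 (x = 11*44 = 484)
O(S) = 2*S² (O(S) = (2*S)*S = 2*S²)
1/(O(x) + f(-218)) = 1/(2*484² + 4*(-218)²) = 1/(2*234256 + 4*47524) = 1/(468512 + 190096) = 1/658608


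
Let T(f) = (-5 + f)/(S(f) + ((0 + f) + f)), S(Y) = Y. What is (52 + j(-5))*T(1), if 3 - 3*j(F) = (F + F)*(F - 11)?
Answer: 4/9 ≈ 0.44444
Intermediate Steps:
j(F) = 1 - 2*F*(-11 + F)/3 (j(F) = 1 - (F + F)*(F - 11)/3 = 1 - 2*F*(-11 + F)/3)
T(f) = (-5 + f)/(3*f) (T(f) = (-5 + f)/(f + ((0 + f) + f)) = (-5 + f)/(f + (f + f)) = (-5 + f)/(f + 2*f) = (-5 + f)/((3*f)) = (-5 + f)*(1/(3*f)) = (-5 + f)/(3*f))
(52 + j(-5))*T(1) = (52 + (1 - ⅔*(-5)² + (22/3)*(-5)))*((⅓)*(-5 + 1)/1) = (52 + (1 - ⅔*25 - 110/3))*((⅓)*1*(-4)) = (52 + (1 - 50/3 - 110/3))*(-4/3) = (52 - 157/3)*(-4/3) = -⅓*(-4/3) = 4/9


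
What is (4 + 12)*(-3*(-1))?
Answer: 48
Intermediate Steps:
(4 + 12)*(-3*(-1)) = 16*3 = 48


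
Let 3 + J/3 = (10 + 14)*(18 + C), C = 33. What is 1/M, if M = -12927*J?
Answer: -1/47351601 ≈ -2.1119e-8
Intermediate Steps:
J = 3663 (J = -9 + 3*((10 + 14)*(18 + 33)) = -9 + 3*(24*51) = -9 + 3*1224 = -9 + 3672 = 3663)
M = -47351601 (M = -12927*3663 = -47351601)
1/M = 1/(-47351601) = -1/47351601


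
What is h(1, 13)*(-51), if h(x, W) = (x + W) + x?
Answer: -765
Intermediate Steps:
h(x, W) = W + 2*x (h(x, W) = (W + x) + x = W + 2*x)
h(1, 13)*(-51) = (13 + 2*1)*(-51) = (13 + 2)*(-51) = 15*(-51) = -765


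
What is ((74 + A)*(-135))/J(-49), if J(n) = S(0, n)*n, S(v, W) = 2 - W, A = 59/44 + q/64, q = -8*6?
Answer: 73845/18326 ≈ 4.0295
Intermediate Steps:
q = -48
A = 13/22 (A = 59/44 - 48/64 = 59*(1/44) - 48*1/64 = 59/44 - ¾ = 13/22 ≈ 0.59091)
J(n) = n*(2 - n) (J(n) = (2 - n)*n = n*(2 - n))
((74 + A)*(-135))/J(-49) = ((74 + 13/22)*(-135))/((-49*(2 - 1*(-49)))) = ((1641/22)*(-135))/((-49*(2 + 49))) = -221535/(22*((-49*51))) = -221535/22/(-2499) = -221535/22*(-1/2499) = 73845/18326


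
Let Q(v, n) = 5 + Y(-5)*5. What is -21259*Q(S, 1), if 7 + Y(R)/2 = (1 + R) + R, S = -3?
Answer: 3295145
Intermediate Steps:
Y(R) = -12 + 4*R (Y(R) = -14 + 2*((1 + R) + R) = -14 + 2*(1 + 2*R) = -14 + (2 + 4*R) = -12 + 4*R)
Q(v, n) = -155 (Q(v, n) = 5 + (-12 + 4*(-5))*5 = 5 + (-12 - 20)*5 = 5 - 32*5 = 5 - 160 = -155)
-21259*Q(S, 1) = -21259*(-155) = 3295145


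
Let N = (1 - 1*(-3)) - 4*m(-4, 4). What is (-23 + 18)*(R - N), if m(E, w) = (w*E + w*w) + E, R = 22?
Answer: -10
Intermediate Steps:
m(E, w) = E + w**2 + E*w (m(E, w) = (E*w + w**2) + E = (w**2 + E*w) + E = E + w**2 + E*w)
N = 20 (N = (1 - 1*(-3)) - 4*(-4 + 4**2 - 4*4) = (1 + 3) - 4*(-4 + 16 - 16) = 4 - 4*(-4) = 4 + 16 = 20)
(-23 + 18)*(R - N) = (-23 + 18)*(22 - 1*20) = -5*(22 - 20) = -5*2 = -10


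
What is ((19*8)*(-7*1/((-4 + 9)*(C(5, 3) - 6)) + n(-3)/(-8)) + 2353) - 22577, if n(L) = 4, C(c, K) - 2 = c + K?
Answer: -101766/5 ≈ -20353.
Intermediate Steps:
C(c, K) = 2 + K + c (C(c, K) = 2 + (c + K) = 2 + (K + c) = 2 + K + c)
((19*8)*(-7*1/((-4 + 9)*(C(5, 3) - 6)) + n(-3)/(-8)) + 2353) - 22577 = ((19*8)*(-7*1/((-4 + 9)*((2 + 3 + 5) - 6)) + 4/(-8)) + 2353) - 22577 = (152*(-7*1/(5*(10 - 6)) + 4*(-⅛)) + 2353) - 22577 = (152*(-7/(5*4) - ½) + 2353) - 22577 = (152*(-7/20 - ½) + 2353) - 22577 = (152*(-17/20) + 2353) - 22577 = (-646/5 + 2353) - 22577 = 11119/5 - 22577 = -101766/5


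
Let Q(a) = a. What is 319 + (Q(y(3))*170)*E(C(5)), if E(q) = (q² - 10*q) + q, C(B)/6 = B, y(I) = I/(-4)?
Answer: -80006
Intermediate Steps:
y(I) = -I/4 (y(I) = I*(-¼) = -I/4)
C(B) = 6*B
E(q) = q² - 9*q
319 + (Q(y(3))*170)*E(C(5)) = 319 + (-¼*3*170)*((6*5)*(-9 + 6*5)) = 319 + (-¾*170)*(30*(-9 + 30)) = 319 - 3825*21 = 319 - 255/2*630 = 319 - 80325 = -80006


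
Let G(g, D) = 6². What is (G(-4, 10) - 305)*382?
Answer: -102758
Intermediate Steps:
G(g, D) = 36
(G(-4, 10) - 305)*382 = (36 - 305)*382 = -269*382 = -102758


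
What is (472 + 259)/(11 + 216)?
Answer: 731/227 ≈ 3.2203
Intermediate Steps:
(472 + 259)/(11 + 216) = 731/227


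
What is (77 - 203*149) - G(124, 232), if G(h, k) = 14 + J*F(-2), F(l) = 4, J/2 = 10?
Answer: -30264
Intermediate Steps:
J = 20 (J = 2*10 = 20)
G(h, k) = 94 (G(h, k) = 14 + 20*4 = 14 + 80 = 94)
(77 - 203*149) - G(124, 232) = (77 - 203*149) - 1*94 = (77 - 30247) - 94 = -30170 - 94 = -30264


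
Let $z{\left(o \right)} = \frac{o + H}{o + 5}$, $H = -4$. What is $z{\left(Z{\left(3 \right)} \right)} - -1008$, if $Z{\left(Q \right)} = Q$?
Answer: $\frac{8063}{8} \approx 1007.9$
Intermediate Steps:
$z{\left(o \right)} = \frac{-4 + o}{5 + o}$ ($z{\left(o \right)} = \frac{o - 4}{o + 5} = \frac{-4 + o}{5 + o}$)
$z{\left(Z{\left(3 \right)} \right)} - -1008 = \frac{-4 + 3}{5 + 3} - -1008 = \frac{1}{8} \left(-1\right) + 1008 = - \frac{1}{8} + 1008 = \frac{8063}{8}$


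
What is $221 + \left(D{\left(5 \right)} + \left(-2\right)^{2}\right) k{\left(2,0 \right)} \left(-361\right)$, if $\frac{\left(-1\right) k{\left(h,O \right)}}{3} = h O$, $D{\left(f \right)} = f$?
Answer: $221$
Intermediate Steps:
$k{\left(h,O \right)} = - 3 O h$ ($k{\left(h,O \right)} = - 3 h O = - 3 O h$)
$221 + \left(D{\left(5 \right)} + \left(-2\right)^{2}\right) k{\left(2,0 \right)} \left(-361\right) = 221 + \left(5 + \left(-2\right)^{2}\right) \left(\left(-3\right) 0 \cdot 2\right) \left(-361\right) = 221 + \left(5 + 4\right) 0 \left(-361\right) = 221 + 9 \cdot 0 \left(-361\right) = 221 + 0 \left(-361\right) = 221 + 0 = 221$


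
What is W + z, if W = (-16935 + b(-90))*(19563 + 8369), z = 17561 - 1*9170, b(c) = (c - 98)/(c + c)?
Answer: -21284588501/45 ≈ -4.7299e+8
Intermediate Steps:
b(c) = (-98 + c)/(2*c) (b(c) = (-98 + c)/((2*c)) = (-98 + c)*(1/(2*c)) = (-98 + c)/(2*c))
z = 8391 (z = 17561 - 9170 = 8391)
W = -21284966096/45 (W = (-16935 + (½)*(-98 - 90)/(-90))*(19563 + 8369) = (-16935 + (½)*(-1/90)*(-188))*27932 = (-16935 + 47/45)*27932 = -762028/45*27932 = -21284966096/45 ≈ -4.7300e+8)
W + z = -21284966096/45 + 8391 = -21284588501/45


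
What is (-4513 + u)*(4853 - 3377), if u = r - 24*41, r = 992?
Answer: -6649380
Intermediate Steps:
u = 8 (u = 992 - 24*41 = 992 - 984 = 8)
(-4513 + u)*(4853 - 3377) = (-4513 + 8)*(4853 - 3377) = -4505*1476 = -6649380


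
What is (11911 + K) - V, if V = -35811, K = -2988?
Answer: 44734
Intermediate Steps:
(11911 + K) - V = (11911 - 2988) - 1*(-35811) = 8923 + 35811 = 44734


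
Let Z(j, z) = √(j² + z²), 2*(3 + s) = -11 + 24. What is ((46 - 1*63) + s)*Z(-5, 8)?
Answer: -27*√89/2 ≈ -127.36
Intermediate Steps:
s = 7/2 (s = -3 + (-11 + 24)/2 = -3 + (½)*13 = -3 + 13/2 = 7/2 ≈ 3.5000)
((46 - 1*63) + s)*Z(-5, 8) = ((46 - 1*63) + 7/2)*√((-5)² + 8²) = ((46 - 63) + 7/2)*√(25 + 64) = (-17 + 7/2)*√89 = -27*√89/2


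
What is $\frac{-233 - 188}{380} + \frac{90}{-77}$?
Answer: $- \frac{66617}{29260} \approx -2.2767$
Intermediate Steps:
$\frac{-233 - 188}{380} + \frac{90}{-77} = \left(-421\right) \frac{1}{380} + 90 \left(- \frac{1}{77}\right) = - \frac{421}{380} - \frac{90}{77} = - \frac{66617}{29260}$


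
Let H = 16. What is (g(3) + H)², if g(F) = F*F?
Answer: 625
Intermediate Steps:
g(F) = F²
(g(3) + H)² = (3² + 16)² = (9 + 16)² = 25² = 625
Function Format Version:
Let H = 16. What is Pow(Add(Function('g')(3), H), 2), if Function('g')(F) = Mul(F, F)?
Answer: 625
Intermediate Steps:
Function('g')(F) = Pow(F, 2)
Pow(Add(Function('g')(3), H), 2) = Pow(Add(Pow(3, 2), 16), 2) = Pow(Add(9, 16), 2) = Pow(25, 2) = 625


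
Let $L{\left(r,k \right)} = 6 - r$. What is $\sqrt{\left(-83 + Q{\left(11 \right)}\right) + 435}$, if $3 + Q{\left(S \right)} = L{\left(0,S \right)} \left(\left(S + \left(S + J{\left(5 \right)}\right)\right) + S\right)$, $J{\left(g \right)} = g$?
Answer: $\sqrt{577} \approx 24.021$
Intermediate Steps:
$Q{\left(S \right)} = 27 + 18 S$ ($Q{\left(S \right)} = -3 + \left(6 - 0\right) \left(\left(S + \left(S + 5\right)\right) + S\right) = -3 + \left(6 + 0\right) \left(\left(S + \left(5 + S\right)\right) + S\right) = -3 + 6 \left(\left(5 + 2 S\right) + S\right) = -3 + 6 \left(5 + 3 S\right) = -3 + \left(30 + 18 S\right) = 27 + 18 S$)
$\sqrt{\left(-83 + Q{\left(11 \right)}\right) + 435} = \sqrt{\left(-83 + \left(27 + 18 \cdot 11\right)\right) + 435} = \sqrt{\left(-83 + \left(27 + 198\right)\right) + 435} = \sqrt{\left(-83 + 225\right) + 435} = \sqrt{142 + 435} = \sqrt{577}$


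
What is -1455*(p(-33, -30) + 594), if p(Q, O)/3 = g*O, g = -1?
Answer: -995220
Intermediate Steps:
p(Q, O) = -3*O (p(Q, O) = 3*(-O) = -3*O)
-1455*(p(-33, -30) + 594) = -1455*(-3*(-30) + 594) = -1455*(90 + 594) = -1455*684 = -995220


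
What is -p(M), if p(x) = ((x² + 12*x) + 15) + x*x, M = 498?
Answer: -501999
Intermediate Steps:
p(x) = 15 + 2*x² + 12*x (p(x) = (15 + x² + 12*x) + x² = 15 + 2*x² + 12*x)
-p(M) = -(15 + 2*498² + 12*498) = -(15 + 2*248004 + 5976) = -(15 + 496008 + 5976) = -1*501999 = -501999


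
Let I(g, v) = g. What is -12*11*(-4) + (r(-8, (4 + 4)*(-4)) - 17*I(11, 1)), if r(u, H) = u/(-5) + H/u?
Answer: 1733/5 ≈ 346.60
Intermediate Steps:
r(u, H) = -u/5 + H/u (r(u, H) = u*(-⅕) + H/u = -u/5 + H/u)
-12*11*(-4) + (r(-8, (4 + 4)*(-4)) - 17*I(11, 1)) = -12*11*(-4) + ((-⅕*(-8) + ((4 + 4)*(-4))/(-8)) - 17*11) = -132*(-4) + ((8/5 + (8*(-4))*(-⅛)) - 187) = 528 + ((8/5 - 32*(-⅛)) - 187) = 528 + ((8/5 + 4) - 187) = 528 + (28/5 - 187) = 528 - 907/5 = 1733/5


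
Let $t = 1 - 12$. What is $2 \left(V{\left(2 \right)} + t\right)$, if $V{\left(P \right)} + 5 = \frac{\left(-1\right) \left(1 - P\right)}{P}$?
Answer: $-31$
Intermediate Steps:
$V{\left(P \right)} = -5 + \frac{-1 + P}{P}$ ($V{\left(P \right)} = -5 + \frac{\left(-1\right) \left(1 - P\right)}{P} = -5 + \frac{-1 + P}{P}$)
$t = -11$ ($t = 1 - 12 = -11$)
$2 \left(V{\left(2 \right)} + t\right) = 2 \left(\left(-4 - \frac{1}{2}\right) - 11\right) = 2 \left(- \frac{9}{2} - 11\right) = 2 \left(- \frac{31}{2}\right) = -31$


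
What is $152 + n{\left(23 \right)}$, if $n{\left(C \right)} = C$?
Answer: $175$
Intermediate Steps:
$152 + n{\left(23 \right)} = 152 + 23 = 175$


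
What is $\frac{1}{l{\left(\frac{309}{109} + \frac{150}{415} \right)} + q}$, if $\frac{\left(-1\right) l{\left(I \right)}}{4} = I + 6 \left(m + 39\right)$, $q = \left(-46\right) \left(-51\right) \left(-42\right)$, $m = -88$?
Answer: $- \frac{9047}{880895400} \approx -1.027 \cdot 10^{-5}$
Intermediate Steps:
$q = -98532$ ($q = 2346 \left(-42\right) = -98532$)
$l{\left(I \right)} = 1176 - 4 I$ ($l{\left(I \right)} = - 4 \left(I + 6 \left(-88 + 39\right)\right) = - 4 \left(I + 6 \left(-49\right)\right) = - 4 \left(I - 294\right) = - 4 \left(-294 + I\right) = 1176 - 4 I$)
$\frac{1}{l{\left(\frac{309}{109} + \frac{150}{415} \right)} + q} = \frac{1}{\left(1176 - 4 \left(\frac{309}{109} + \frac{150}{415}\right)\right) - 98532} = \frac{1}{\left(1176 - 4 \left(309 \cdot \frac{1}{109} + 150 \cdot \frac{1}{415}\right)\right) - 98532} = \frac{1}{\left(1176 - 4 \left(\frac{309}{109} + \frac{30}{83}\right)\right) - 98532} = \frac{1}{\left(1176 - \frac{115668}{9047}\right) - 98532} = \frac{1}{\frac{10523604}{9047} - 98532} = \frac{1}{- \frac{880895400}{9047}} = - \frac{9047}{880895400}$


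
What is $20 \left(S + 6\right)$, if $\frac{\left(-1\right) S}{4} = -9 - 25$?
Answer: $2840$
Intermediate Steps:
$S = 136$ ($S = - 4 \left(-9 - 25\right) = \left(-4\right) \left(-34\right) = 136$)
$20 \left(S + 6\right) = 20 \left(136 + 6\right) = 20 \cdot 142 = 2840$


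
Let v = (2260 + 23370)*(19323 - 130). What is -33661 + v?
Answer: 491882929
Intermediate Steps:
v = 491916590 (v = 25630*19193 = 491916590)
-33661 + v = -33661 + 491916590 = 491882929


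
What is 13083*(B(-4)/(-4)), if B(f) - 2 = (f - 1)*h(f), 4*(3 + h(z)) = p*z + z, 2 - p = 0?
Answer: -104664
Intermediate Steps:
p = 2 (p = 2 - 1*0 = 2 + 0 = 2)
h(z) = -3 + 3*z/4 (h(z) = -3 + (2*z + z)/4 = -3 + (3*z)/4 = -3 + 3*z/4)
B(f) = 2 + (-1 + f)*(-3 + 3*f/4) (B(f) = 2 + (f - 1)*(-3 + 3*f/4) = 2 + (-1 + f)*(-3 + 3*f/4))
13083*(B(-4)/(-4)) = 13083*((5 - 15/4*(-4) + (¾)*(-4)²)/(-4)) = 13083*((5 + 15 + (¾)*16)*(-¼)) = 13083*((5 + 15 + 12)*(-¼)) = 13083*(32*(-¼)) = 13083*(-8) = -104664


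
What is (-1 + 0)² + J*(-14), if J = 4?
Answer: -55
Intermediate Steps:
(-1 + 0)² + J*(-14) = (-1 + 0)² + 4*(-14) = (-1)² - 56 = 1 - 56 = -55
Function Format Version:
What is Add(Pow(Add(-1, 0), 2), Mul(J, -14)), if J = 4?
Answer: -55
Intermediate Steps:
Add(Pow(Add(-1, 0), 2), Mul(J, -14)) = Add(Pow(Add(-1, 0), 2), Mul(4, -14)) = Add(Pow(-1, 2), -56) = Add(1, -56) = -55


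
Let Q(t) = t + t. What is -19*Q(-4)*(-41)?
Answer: -6232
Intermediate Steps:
Q(t) = 2*t
-19*Q(-4)*(-41) = -38*(-4)*(-41) = -19*(-8)*(-41) = 152*(-41) = -6232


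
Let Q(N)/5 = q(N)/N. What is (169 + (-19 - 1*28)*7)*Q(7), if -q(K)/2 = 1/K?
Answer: 1600/49 ≈ 32.653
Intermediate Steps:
q(K) = -2/K
Q(N) = -10/N**2 (Q(N) = 5*((-2/N)/N) = 5*(-2/N**2) = -10/N**2)
(169 + (-19 - 1*28)*7)*Q(7) = (169 + (-19 - 1*28)*7)*(-10/7**2) = (169 + (-19 - 28)*7)*(-10*1/49) = (169 - 47*7)*(-10/49) = (169 - 329)*(-10/49) = -160*(-10/49) = 1600/49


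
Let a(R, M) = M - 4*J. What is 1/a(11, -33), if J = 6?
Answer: -1/57 ≈ -0.017544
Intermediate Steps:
a(R, M) = -24 + M (a(R, M) = M - 4*6 = M - 24 = -24 + M)
1/a(11, -33) = 1/(-24 - 33) = 1/(-57) = -1/57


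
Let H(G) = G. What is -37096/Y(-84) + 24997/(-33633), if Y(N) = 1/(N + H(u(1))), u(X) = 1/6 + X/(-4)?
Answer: 104906526329/33633 ≈ 3.1192e+6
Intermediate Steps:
u(X) = ⅙ - X/4 (u(X) = 1*(⅙) + X*(-¼) = ⅙ - X/4)
Y(N) = 1/(-1/12 + N) (Y(N) = 1/(N + (⅙ - ¼*1)) = 1/(N + (⅙ - ¼)) = 1/(N - 1/12) = 1/(-1/12 + N))
-37096/Y(-84) + 24997/(-33633) = -37096/(12/(-1 + 12*(-84))) + 24997/(-33633) = -37096/(12/(-1 - 1008)) + 24997*(-1/33633) = -37096/(12/(-1009)) - 24997/33633 = -37096/(12*(-1/1009)) - 24997/33633 = -37096/(-12/1009) - 24997/33633 = -37096*(-1009/12) - 24997/33633 = 9357466/3 - 24997/33633 = 104906526329/33633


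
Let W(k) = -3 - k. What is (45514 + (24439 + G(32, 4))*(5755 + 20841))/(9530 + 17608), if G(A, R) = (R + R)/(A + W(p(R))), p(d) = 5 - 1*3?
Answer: 8775446017/366363 ≈ 23953.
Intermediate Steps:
p(d) = 2 (p(d) = 5 - 3 = 2)
G(A, R) = 2*R/(-5 + A) (G(A, R) = (R + R)/(A + (-3 - 1*2)) = (2*R)/(A + (-3 - 2)) = (2*R)/(A - 5) = (2*R)/(-5 + A) = 2*R/(-5 + A))
(45514 + (24439 + G(32, 4))*(5755 + 20841))/(9530 + 17608) = (45514 + (24439 + 2*4/(-5 + 32))*(5755 + 20841))/(9530 + 17608) = (45514 + (24439 + 2*4/27)*26596)/27138 = (45514 + (24439 + 2*4*(1/27))*26596)*(1/27138) = (45514 + (24439 + 8/27)*26596)*(1/27138) = (45514 + (659861/27)*26596)*(1/27138) = (45514 + 17549663156/27)*(1/27138) = (17550892034/27)*(1/27138) = 8775446017/366363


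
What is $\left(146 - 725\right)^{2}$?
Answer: $335241$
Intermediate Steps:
$\left(146 - 725\right)^{2} = \left(-579\right)^{2} = 335241$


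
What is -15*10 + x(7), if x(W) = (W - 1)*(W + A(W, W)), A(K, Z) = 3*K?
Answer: 18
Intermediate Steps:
x(W) = 4*W*(-1 + W) (x(W) = (W - 1)*(W + 3*W) = (-1 + W)*(4*W) = 4*W*(-1 + W))
-15*10 + x(7) = -15*10 + 4*7*(-1 + 7) = -150 + 4*7*6 = -150 + 168 = 18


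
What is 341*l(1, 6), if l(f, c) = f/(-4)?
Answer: -341/4 ≈ -85.250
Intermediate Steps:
l(f, c) = -f/4 (l(f, c) = f*(-¼) = -f/4)
341*l(1, 6) = 341*(-¼*1) = 341*(-¼) = -341/4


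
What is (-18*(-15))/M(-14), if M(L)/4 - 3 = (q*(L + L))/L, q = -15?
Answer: -5/2 ≈ -2.5000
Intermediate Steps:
M(L) = -108 (M(L) = 12 + 4*((-15*(L + L))/L) = 12 + 4*((-30*L)/L) = 12 + 4*(-30) = 12 - 120 = -108)
(-18*(-15))/M(-14) = -18*(-15)/(-108) = 270*(-1/108) = -5/2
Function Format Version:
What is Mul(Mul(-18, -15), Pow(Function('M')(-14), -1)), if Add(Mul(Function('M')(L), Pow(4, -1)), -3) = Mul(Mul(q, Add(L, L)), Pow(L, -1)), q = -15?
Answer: Rational(-5, 2) ≈ -2.5000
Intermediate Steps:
Function('M')(L) = -108 (Function('M')(L) = Add(12, Mul(4, Mul(Mul(-15, Add(L, L)), Pow(L, -1)))) = Add(12, Mul(4, Mul(Mul(-15, Mul(2, L)), Pow(L, -1)))) = Add(12, Mul(4, Mul(Mul(-30, L), Pow(L, -1)))) = Add(12, Mul(4, -30)) = Add(12, -120) = -108)
Mul(Mul(-18, -15), Pow(Function('M')(-14), -1)) = Mul(Mul(-18, -15), Pow(-108, -1)) = Mul(270, Rational(-1, 108)) = Rational(-5, 2)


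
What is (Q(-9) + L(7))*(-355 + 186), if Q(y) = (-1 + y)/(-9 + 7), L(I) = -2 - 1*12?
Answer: 1521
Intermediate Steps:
L(I) = -14 (L(I) = -2 - 12 = -14)
Q(y) = 1/2 - y/2 (Q(y) = (-1 + y)/(-2) = (-1 + y)*(-1/2) = 1/2 - y/2)
(Q(-9) + L(7))*(-355 + 186) = ((1/2 - 1/2*(-9)) - 14)*(-355 + 186) = ((1/2 + 9/2) - 14)*(-169) = (5 - 14)*(-169) = -9*(-169) = 1521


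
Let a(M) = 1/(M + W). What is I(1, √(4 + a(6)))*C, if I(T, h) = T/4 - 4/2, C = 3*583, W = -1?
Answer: -12243/4 ≈ -3060.8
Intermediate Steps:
a(M) = 1/(-1 + M) (a(M) = 1/(M - 1) = 1/(-1 + M))
C = 1749
I(T, h) = -2 + T/4 (I(T, h) = T*(¼) - 4*½ = T/4 - 2 = -2 + T/4)
I(1, √(4 + a(6)))*C = (-2 + (¼)*1)*1749 = (-2 + ¼)*1749 = -7/4*1749 = -12243/4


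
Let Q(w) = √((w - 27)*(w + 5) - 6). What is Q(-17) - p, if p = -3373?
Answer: 3373 + 3*√58 ≈ 3395.8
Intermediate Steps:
Q(w) = √(-6 + (-27 + w)*(5 + w)) (Q(w) = √((-27 + w)*(5 + w) - 6) = √(-6 + (-27 + w)*(5 + w)))
Q(-17) - p = √(-141 + (-17)² - 22*(-17)) - 1*(-3373) = √(-141 + 289 + 374) + 3373 = √522 + 3373 = 3*√58 + 3373 = 3373 + 3*√58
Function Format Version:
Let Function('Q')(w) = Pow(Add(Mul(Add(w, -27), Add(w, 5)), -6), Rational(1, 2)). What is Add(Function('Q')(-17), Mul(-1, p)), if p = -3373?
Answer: Add(3373, Mul(3, Pow(58, Rational(1, 2)))) ≈ 3395.8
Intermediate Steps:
Function('Q')(w) = Pow(Add(-6, Mul(Add(-27, w), Add(5, w))), Rational(1, 2)) (Function('Q')(w) = Pow(Add(Mul(Add(-27, w), Add(5, w)), -6), Rational(1, 2)) = Pow(Add(-6, Mul(Add(-27, w), Add(5, w))), Rational(1, 2)))
Add(Function('Q')(-17), Mul(-1, p)) = Add(Pow(Add(-141, Pow(-17, 2), Mul(-22, -17)), Rational(1, 2)), Mul(-1, -3373)) = Add(Pow(Add(-141, 289, 374), Rational(1, 2)), 3373) = Add(Pow(522, Rational(1, 2)), 3373) = Add(Mul(3, Pow(58, Rational(1, 2))), 3373) = Add(3373, Mul(3, Pow(58, Rational(1, 2))))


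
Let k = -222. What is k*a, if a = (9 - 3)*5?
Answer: -6660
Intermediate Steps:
a = 30 (a = 6*5 = 30)
k*a = -222*30 = -6660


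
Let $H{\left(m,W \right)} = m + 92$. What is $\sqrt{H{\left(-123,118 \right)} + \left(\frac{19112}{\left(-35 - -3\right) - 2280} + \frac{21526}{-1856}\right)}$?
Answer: $\frac{i \sqrt{791204158}}{3944} \approx 7.1319 i$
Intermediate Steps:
$H{\left(m,W \right)} = 92 + m$
$\sqrt{H{\left(-123,118 \right)} + \left(\frac{19112}{\left(-35 - -3\right) - 2280} + \frac{21526}{-1856}\right)} = \sqrt{\left(92 - 123\right) + \left(\frac{19112}{\left(-35 - -3\right) - 2280} + \frac{21526}{-1856}\right)} = \sqrt{-31 + \left(\frac{19112}{\left(-35 + 3\right) - 2280} + 21526 \left(- \frac{1}{1856}\right)\right)} = \sqrt{-31 - \left(\frac{10763}{928} - \frac{19112}{-32 - 2280}\right)} = \sqrt{-31 - \left(\frac{10763}{928} - \frac{19112}{-2312}\right)} = \sqrt{-31 + \left(19112 \left(- \frac{1}{2312}\right) - \frac{10763}{928}\right)} = \sqrt{-31 - \frac{5327499}{268192}} = \sqrt{- \frac{13641451}{268192}} = \frac{i \sqrt{791204158}}{3944}$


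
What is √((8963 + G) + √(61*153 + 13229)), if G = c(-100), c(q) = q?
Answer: √(8863 + √22562) ≈ 94.938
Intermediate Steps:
G = -100
√((8963 + G) + √(61*153 + 13229)) = √((8963 - 100) + √(61*153 + 13229)) = √(8863 + √(9333 + 13229)) = √(8863 + √22562)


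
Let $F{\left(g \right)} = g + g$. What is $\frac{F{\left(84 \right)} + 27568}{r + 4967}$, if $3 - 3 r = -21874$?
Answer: $\frac{41604}{18389} \approx 2.2624$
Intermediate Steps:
$F{\left(g \right)} = 2 g$
$r = \frac{21877}{3}$ ($r = 1 - - \frac{21874}{3} = 1 + \frac{21874}{3} = \frac{21877}{3} \approx 7292.3$)
$\frac{F{\left(84 \right)} + 27568}{r + 4967} = \frac{2 \cdot 84 + 27568}{\frac{21877}{3} + 4967} = \frac{168 + 27568}{\frac{36778}{3}} = 27736 \cdot \frac{3}{36778} = \frac{41604}{18389}$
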